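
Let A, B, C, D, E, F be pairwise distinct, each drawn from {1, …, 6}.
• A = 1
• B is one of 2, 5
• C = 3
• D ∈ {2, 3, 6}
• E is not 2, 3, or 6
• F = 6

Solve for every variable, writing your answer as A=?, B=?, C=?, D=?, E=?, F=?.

A=1, B=5, C=3, D=2, E=4, F=6

A has just one choice, so A = 1. Strike 1 from E.
C has just one choice, so C = 3. Eliminate 3 elsewhere: D.
F's domain is down to {6}, so F = 6. Remove 6 from D.
That leaves D = 2. Remove 2 from B.
B must be 5 (only option left). So E can't be 5.
E has just one choice, so E = 4.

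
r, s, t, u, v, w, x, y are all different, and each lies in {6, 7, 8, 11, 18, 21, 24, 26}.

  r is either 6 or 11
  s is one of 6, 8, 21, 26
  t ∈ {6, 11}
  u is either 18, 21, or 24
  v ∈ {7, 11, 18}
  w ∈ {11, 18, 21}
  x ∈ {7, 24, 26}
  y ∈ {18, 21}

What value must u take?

24

The 8 variables together cover exactly {6, 7, 8, 11, 18, 21, 24, 26} — 8 values for 8 variables — and 8 appears only in s's list, so s = 8.
Among the 7 still-open variables, 26 fits only x (and all 7 values in {6, 7, 11, 18, 21, 24, 26} must be used), so x = 26.
Among the 6 still-open variables, 7 fits only v (and all 6 values in {6, 7, 11, 18, 21, 24} must be used), so v = 7.
Among the 5 still-open variables, 24 fits only u (and all 5 values in {6, 11, 18, 21, 24} must be used), so u = 24.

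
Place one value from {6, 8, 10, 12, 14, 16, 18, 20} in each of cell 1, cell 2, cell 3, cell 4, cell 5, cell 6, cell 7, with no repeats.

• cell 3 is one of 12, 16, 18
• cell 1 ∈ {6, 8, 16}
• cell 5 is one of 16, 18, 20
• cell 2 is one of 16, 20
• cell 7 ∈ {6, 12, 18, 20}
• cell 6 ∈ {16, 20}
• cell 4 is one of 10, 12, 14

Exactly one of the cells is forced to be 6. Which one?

cell 7

The 2 variables cell 2 and cell 6 are confined to {16, 20}, which locks those values in; drop them from cell 1, cell 3, cell 5, cell 7.
cell 5's domain is down to {18}, so cell 5 = 18. Strike 18 from cell 3, cell 7.
That leaves cell 3 = 12. So cell 4, cell 7 can't be 12.
So 6 goes to cell 7.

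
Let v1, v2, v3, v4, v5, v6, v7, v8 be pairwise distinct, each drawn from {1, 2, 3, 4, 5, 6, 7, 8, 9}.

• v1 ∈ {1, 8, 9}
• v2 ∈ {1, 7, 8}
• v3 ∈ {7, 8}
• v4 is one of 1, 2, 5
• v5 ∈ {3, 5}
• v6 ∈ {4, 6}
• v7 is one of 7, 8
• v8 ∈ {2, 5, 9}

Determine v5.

The 2 variables v3 and v7 are confined to {7, 8}, which locks those values in; drop them from v1, v2.
v2's domain is down to {1}, so v2 = 1. So v1, v4 can't be 1.
v1 has just one choice, so v1 = 9. Eliminate 9 elsewhere: v8.
v4 and v8 share exactly the 2 values {2, 5}; by pigeonhole those values go to them, so strike 2, 5 from v5.
So v5 = 3.

3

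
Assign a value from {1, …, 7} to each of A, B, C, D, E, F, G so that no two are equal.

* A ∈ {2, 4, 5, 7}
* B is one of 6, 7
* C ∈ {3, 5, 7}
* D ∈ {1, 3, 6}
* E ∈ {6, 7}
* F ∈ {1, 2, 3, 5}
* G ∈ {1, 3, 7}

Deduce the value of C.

The 7 variables draw from only 7 values {1, 2, 3, 4, 5, 6, 7}, so each is used; only A can be 4, hence A = 4.
Among the 6 still-open variables, 2 fits only F (and all 6 values in {1, 2, 3, 5, 6, 7} must be used), so F = 2.
The 5 still-open variables together cover exactly {1, 3, 5, 6, 7} — 5 values for 5 variables — and 5 appears only in C's list, so C = 5.

5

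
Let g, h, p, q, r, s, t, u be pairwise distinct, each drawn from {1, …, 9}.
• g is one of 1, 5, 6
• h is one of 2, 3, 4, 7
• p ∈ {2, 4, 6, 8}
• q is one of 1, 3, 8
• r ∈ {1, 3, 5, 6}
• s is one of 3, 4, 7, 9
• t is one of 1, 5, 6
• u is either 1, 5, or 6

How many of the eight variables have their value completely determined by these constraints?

2

g, t, u between them cover only {1, 5, 6} — a naked triple. Remove those values from p, q, r.
r has just one choice, so r = 3. Eliminate 3 elsewhere: h, q, s.
q's domain is down to {8}, so q = 8. Eliminate 8 elsewhere: p.
Determined: q=8, r=3. The other variables each still have more than one consistent value. That makes 2.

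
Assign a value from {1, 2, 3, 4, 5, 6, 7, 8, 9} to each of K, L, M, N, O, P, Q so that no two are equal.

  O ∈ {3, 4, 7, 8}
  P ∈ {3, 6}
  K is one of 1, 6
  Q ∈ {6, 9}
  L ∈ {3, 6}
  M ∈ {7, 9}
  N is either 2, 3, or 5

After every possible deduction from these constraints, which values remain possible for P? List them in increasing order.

3, 6

L and P share exactly the 2 values {3, 6}; by pigeonhole those values go to them, so strike 3, 6 from K, N, O, Q.
That leaves K = 1.
Q's domain is down to {9}, so Q = 9. So M can't be 9.
That leaves M = 7. Eliminate 7 elsewhere: O.
No further eliminations apply; P can still be any of 3, 6.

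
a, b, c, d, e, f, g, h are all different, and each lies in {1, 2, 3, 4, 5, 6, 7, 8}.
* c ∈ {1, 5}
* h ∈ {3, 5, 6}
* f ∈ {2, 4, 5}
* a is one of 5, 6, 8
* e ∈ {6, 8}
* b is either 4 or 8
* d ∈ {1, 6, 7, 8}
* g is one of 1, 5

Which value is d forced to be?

7

Among the 8 variables, 2 fits only f (and all 8 values in {1, 2, 3, 4, 5, 6, 7, 8} must be used), so f = 2.
The 7 still-open variables together cover exactly {1, 3, 4, 5, 6, 7, 8} — 7 values for 7 variables — and 3 appears only in h's list, so h = 3.
The 6 still-open variables together cover exactly {1, 4, 5, 6, 7, 8} — 6 values for 6 variables — and 4 appears only in b's list, so b = 4.
The 5 still-open variables draw from only 5 values {1, 5, 6, 7, 8}, so each is used; only d can be 7, hence d = 7.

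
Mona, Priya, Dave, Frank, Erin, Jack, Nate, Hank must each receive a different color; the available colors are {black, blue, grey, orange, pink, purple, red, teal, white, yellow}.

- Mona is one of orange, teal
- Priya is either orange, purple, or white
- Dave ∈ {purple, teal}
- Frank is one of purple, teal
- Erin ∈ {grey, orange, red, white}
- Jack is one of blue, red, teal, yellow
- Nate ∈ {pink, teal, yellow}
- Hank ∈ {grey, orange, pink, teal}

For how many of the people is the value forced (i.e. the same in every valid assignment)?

Dave and Frank between them cover only {purple, teal} — a naked pair. Remove those values from Mona, Priya, Jack, Nate, Hank.
That leaves Mona = orange. So Priya, Erin, Hank can't be orange.
Priya has just one choice, so Priya = white. So Erin can't be white.
Determined: Mona=orange, Priya=white. The other people each still have more than one consistent value. That makes 2.

2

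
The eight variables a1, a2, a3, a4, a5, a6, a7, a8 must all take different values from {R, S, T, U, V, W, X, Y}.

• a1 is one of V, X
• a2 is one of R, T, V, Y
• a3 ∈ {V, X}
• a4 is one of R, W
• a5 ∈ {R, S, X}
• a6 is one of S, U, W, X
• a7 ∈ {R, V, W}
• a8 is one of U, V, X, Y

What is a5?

Among the 8 variables, T fits only a2 (and all 8 values in {R, S, T, U, V, W, X, Y} must be used), so a2 = T.
Among the 7 still-open variables, Y fits only a8 (and all 7 values in {R, S, U, V, W, X, Y} must be used), so a8 = Y.
Among the 6 still-open variables, U fits only a6 (and all 6 values in {R, S, U, V, W, X} must be used), so a6 = U.
Among the 5 still-open variables, S fits only a5 (and all 5 values in {R, S, V, W, X} must be used), so a5 = S.

S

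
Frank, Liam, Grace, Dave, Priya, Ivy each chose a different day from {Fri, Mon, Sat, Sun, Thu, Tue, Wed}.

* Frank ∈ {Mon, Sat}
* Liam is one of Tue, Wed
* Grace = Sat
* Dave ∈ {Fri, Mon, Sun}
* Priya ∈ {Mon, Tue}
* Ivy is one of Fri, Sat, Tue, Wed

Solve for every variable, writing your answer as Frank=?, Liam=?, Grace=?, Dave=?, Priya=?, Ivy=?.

Grace's domain is down to {Sat}, so Grace = Sat. So Frank, Ivy can't be Sat.
Frank's domain is down to {Mon}, so Frank = Mon. Eliminate Mon elsewhere: Dave, Priya.
Priya's domain is down to {Tue}, so Priya = Tue. Strike Tue from Liam, Ivy.
That leaves Liam = Wed. Strike Wed from Ivy.
Ivy must be Fri (only option left). Strike Fri from Dave.
That leaves Dave = Sun.

Frank=Mon, Liam=Wed, Grace=Sat, Dave=Sun, Priya=Tue, Ivy=Fri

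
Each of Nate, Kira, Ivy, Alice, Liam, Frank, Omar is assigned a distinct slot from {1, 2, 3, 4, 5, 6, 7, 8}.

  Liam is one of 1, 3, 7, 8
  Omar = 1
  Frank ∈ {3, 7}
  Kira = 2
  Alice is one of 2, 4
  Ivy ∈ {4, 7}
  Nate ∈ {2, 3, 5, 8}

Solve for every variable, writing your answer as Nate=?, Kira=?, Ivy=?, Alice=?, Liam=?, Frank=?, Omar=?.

Nate=5, Kira=2, Ivy=7, Alice=4, Liam=8, Frank=3, Omar=1

Kira's domain is down to {2}, so Kira = 2. Eliminate 2 elsewhere: Nate, Alice.
Alice has just one choice, so Alice = 4. Strike 4 from Ivy.
That leaves Omar = 1. So Liam can't be 1.
Ivy has just one choice, so Ivy = 7. So Liam, Frank can't be 7.
Frank must be 3 (only option left). Strike 3 from Nate, Liam.
Liam's domain is down to {8}, so Liam = 8. So Nate can't be 8.
That leaves Nate = 5.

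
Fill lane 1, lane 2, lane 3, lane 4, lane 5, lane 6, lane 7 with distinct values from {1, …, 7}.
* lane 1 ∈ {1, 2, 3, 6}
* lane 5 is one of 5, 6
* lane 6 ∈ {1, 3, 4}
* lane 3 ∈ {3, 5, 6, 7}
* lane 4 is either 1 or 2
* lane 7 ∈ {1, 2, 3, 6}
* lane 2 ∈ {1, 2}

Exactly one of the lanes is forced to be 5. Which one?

lane 5

The 7 variables together cover exactly {1, 2, 3, 4, 5, 6, 7} — 7 values for 7 variables — and 4 appears only in lane 6's list, so lane 6 = 4.
The 6 still-open variables draw from only 6 values {1, 2, 3, 5, 6, 7}, so each is used; only lane 3 can be 7, hence lane 3 = 7.
The 5 still-open variables together cover exactly {1, 2, 3, 5, 6} — 5 values for 5 variables — and 5 appears only in lane 5's list, so lane 5 = 5.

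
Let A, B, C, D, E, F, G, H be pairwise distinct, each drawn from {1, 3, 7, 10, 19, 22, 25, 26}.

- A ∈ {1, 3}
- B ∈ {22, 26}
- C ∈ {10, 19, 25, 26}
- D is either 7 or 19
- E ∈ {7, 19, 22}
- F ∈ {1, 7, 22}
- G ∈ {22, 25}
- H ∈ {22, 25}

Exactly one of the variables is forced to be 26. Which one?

The 8 variables draw from only 8 values {1, 3, 7, 10, 19, 22, 25, 26}, so each is used; only A can be 3, hence A = 3.
Among the 7 still-open variables, 1 fits only F (and all 7 values in {1, 7, 10, 19, 22, 25, 26} must be used), so F = 1.
The 6 still-open variables together cover exactly {7, 10, 19, 22, 25, 26} — 6 values for 6 variables — and 10 appears only in C's list, so C = 10.
The 5 still-open variables draw from only 5 values {7, 19, 22, 25, 26}, so each is used; only B can be 26, hence B = 26.

B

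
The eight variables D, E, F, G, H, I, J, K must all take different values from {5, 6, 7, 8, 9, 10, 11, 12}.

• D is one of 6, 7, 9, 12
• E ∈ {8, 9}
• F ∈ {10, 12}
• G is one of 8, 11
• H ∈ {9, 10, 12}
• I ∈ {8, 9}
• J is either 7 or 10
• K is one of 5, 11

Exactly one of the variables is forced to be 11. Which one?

The 8 variables together cover exactly {5, 6, 7, 8, 9, 10, 11, 12} — 8 values for 8 variables — and 5 appears only in K's list, so K = 5.
Among the 7 still-open variables, 6 fits only D (and all 7 values in {6, 7, 8, 9, 10, 11, 12} must be used), so D = 6.
The 6 still-open variables together cover exactly {7, 8, 9, 10, 11, 12} — 6 values for 6 variables — and 7 appears only in J's list, so J = 7.
The 5 still-open variables draw from only 5 values {8, 9, 10, 11, 12}, so each is used; only G can be 11, hence G = 11.

G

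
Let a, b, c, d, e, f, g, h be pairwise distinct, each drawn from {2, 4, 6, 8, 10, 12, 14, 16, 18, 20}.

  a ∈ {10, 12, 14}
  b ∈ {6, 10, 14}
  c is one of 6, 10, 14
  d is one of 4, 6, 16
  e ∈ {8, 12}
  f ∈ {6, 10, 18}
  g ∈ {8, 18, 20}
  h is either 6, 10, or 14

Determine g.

20

b, c, h between them cover only {6, 10, 14} — a naked triple. Remove those values from a, d, f.
That leaves a = 12. Remove 12 from e.
e must be 8 (only option left). So g can't be 8.
f has just one choice, so f = 18. Strike 18 from g.
So g = 20.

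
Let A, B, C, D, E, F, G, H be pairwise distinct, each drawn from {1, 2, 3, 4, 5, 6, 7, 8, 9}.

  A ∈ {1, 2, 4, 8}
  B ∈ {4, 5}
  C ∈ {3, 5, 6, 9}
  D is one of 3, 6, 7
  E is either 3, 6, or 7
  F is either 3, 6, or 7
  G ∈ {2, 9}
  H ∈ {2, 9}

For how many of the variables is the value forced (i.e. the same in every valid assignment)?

G and H share exactly the 2 values {2, 9}; by pigeonhole those values go to them, so strike 2, 9 from A, C.
D, E, F between them cover only {3, 6, 7} — a naked triple. Remove those values from C.
C must be 5 (only option left). Strike 5 from B.
That leaves B = 4. Eliminate 4 elsewhere: A.
Determined: B=4, C=5. The other variables each still have more than one consistent value. That makes 2.

2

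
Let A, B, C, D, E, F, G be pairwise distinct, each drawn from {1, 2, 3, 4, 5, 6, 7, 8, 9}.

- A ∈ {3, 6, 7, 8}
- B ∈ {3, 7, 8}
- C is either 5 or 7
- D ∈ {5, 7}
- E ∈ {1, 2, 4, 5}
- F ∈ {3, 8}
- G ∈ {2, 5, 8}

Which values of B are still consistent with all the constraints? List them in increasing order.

C and D between them cover only {5, 7} — a naked pair. Remove those values from A, B, E, G.
B and F share exactly the 2 values {3, 8}; by pigeonhole those values go to them, so strike 3, 8 from A, G.
A has just one choice, so A = 6.
G has just one choice, so G = 2. Remove 2 from E.
No further eliminations apply; B can still be any of 3, 8.

3, 8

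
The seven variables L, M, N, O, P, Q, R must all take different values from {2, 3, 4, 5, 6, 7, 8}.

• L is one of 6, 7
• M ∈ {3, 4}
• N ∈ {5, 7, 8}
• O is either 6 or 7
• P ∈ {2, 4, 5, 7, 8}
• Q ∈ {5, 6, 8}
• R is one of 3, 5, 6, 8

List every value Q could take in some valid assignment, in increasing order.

5, 8

The 7 variables draw from only 7 values {2, 3, 4, 5, 6, 7, 8}, so each is used; only P can be 2, hence P = 2.
The 6 still-open variables draw from only 6 values {3, 4, 5, 6, 7, 8}, so each is used; only M can be 4, hence M = 4.
The 5 still-open variables together cover exactly {3, 5, 6, 7, 8} — 5 values for 5 variables — and 3 appears only in R's list, so R = 3.
The 2 variables L and O are confined to {6, 7}, which locks those values in; drop them from N, Q.
No further eliminations apply; Q can still be any of 5, 8.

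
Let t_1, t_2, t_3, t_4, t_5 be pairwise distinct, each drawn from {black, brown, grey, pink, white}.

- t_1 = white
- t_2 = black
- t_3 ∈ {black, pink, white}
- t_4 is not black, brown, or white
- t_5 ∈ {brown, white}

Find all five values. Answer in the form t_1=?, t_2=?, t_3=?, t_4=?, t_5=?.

t_1=white, t_2=black, t_3=pink, t_4=grey, t_5=brown

t_1's domain is down to {white}, so t_1 = white. So t_3, t_5 can't be white.
t_2 has just one choice, so t_2 = black. So t_3 can't be black.
t_3's domain is down to {pink}, so t_3 = pink. Eliminate pink elsewhere: t_4.
That leaves t_4 = grey.
t_5's domain is down to {brown}, so t_5 = brown.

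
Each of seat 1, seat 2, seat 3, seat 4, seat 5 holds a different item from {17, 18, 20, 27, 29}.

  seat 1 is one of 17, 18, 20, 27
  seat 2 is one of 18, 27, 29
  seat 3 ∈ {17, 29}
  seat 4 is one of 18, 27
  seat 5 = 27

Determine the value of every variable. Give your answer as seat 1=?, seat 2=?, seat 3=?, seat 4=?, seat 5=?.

seat 5 has just one choice, so seat 5 = 27. Eliminate 27 elsewhere: seat 1, seat 2, seat 4.
That leaves seat 4 = 18. Strike 18 from seat 1, seat 2.
That leaves seat 2 = 29. Eliminate 29 elsewhere: seat 3.
seat 3 must be 17 (only option left). Strike 17 from seat 1.
seat 1 has just one choice, so seat 1 = 20.

seat 1=20, seat 2=29, seat 3=17, seat 4=18, seat 5=27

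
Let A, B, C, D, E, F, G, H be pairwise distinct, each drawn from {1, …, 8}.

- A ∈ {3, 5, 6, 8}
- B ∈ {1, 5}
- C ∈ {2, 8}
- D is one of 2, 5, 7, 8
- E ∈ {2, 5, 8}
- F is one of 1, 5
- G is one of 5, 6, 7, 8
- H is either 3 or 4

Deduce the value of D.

Among the 8 variables, 4 fits only H (and all 8 values in {1, 2, 3, 4, 5, 6, 7, 8} must be used), so H = 4.
The 7 still-open variables draw from only 7 values {1, 2, 3, 5, 6, 7, 8}, so each is used; only A can be 3, hence A = 3.
Among the 6 still-open variables, 6 fits only G (and all 6 values in {1, 2, 5, 6, 7, 8} must be used), so G = 6.
The 5 still-open variables together cover exactly {1, 2, 5, 7, 8} — 5 values for 5 variables — and 7 appears only in D's list, so D = 7.

7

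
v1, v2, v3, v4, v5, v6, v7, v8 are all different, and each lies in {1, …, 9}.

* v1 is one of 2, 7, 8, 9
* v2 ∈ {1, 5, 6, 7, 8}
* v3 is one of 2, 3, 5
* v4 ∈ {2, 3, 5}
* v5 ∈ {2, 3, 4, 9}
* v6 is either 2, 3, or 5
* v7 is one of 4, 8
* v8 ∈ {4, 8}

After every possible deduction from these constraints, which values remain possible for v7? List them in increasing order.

v7 and v8 between them cover only {4, 8} — a naked pair. Remove those values from v1, v2, v5.
v3, v4, v6 between them cover only {2, 3, 5} — a naked triple. Remove those values from v1, v2, v5.
v5 must be 9 (only option left). Strike 9 from v1.
That leaves v1 = 7. So v2 can't be 7.
No further eliminations apply; v7 can still be any of 4, 8.

4, 8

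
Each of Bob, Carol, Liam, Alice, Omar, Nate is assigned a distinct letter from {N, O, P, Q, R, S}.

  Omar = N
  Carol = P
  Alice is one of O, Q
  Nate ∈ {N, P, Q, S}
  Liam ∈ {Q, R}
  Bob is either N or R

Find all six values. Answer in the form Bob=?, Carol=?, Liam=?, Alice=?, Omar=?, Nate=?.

Bob=R, Carol=P, Liam=Q, Alice=O, Omar=N, Nate=S

Carol has just one choice, so Carol = P. Remove P from Nate.
Omar has just one choice, so Omar = N. So Bob, Nate can't be N.
Bob's domain is down to {R}, so Bob = R. Remove R from Liam.
Liam must be Q (only option left). Strike Q from Alice, Nate.
Alice must be O (only option left).
Nate has just one choice, so Nate = S.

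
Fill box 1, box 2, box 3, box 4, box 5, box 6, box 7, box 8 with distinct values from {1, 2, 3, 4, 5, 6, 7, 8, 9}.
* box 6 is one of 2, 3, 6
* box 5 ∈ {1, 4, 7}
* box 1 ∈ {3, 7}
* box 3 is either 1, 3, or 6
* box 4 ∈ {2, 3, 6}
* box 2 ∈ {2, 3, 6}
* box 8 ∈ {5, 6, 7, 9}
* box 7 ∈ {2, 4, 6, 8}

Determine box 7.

The 3 variables box 2, box 4, box 6 are confined to {2, 3, 6}, which locks those values in; drop them from box 1, box 3, box 7, box 8.
box 1 must be 7 (only option left). So box 5, box 8 can't be 7.
box 3 must be 1 (only option left). Remove 1 from box 5.
box 5's domain is down to {4}, so box 5 = 4. Remove 4 from box 7.
So box 7 = 8.

8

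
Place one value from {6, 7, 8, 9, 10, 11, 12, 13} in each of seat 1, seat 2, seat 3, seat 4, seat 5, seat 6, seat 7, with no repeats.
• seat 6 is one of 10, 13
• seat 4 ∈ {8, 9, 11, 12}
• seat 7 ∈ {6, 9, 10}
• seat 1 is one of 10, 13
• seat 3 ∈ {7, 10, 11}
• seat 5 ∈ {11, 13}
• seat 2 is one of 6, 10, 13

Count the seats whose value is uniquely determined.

4

The 2 variables seat 1 and seat 6 are confined to {10, 13}, which locks those values in; drop them from seat 2, seat 3, seat 5, seat 7.
seat 2's domain is down to {6}, so seat 2 = 6. So seat 7 can't be 6.
seat 5's domain is down to {11}, so seat 5 = 11. Eliminate 11 elsewhere: seat 3, seat 4.
That leaves seat 7 = 9. Remove 9 from seat 4.
seat 3 has just one choice, so seat 3 = 7.
Determined: seat 2=6, seat 3=7, seat 5=11, seat 7=9. The other seats each still have more than one consistent value. That makes 4.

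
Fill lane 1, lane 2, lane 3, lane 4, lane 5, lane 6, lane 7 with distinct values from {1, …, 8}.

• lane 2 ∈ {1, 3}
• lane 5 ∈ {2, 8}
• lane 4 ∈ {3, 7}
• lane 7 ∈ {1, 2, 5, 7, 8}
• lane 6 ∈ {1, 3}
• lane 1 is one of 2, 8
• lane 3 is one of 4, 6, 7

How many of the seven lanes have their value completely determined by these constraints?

The 2 variables lane 1 and lane 5 are confined to {2, 8}, which locks those values in; drop them from lane 7.
lane 2 and lane 6 between them cover only {1, 3} — a naked pair. Remove those values from lane 4, lane 7.
lane 4 has just one choice, so lane 4 = 7. Strike 7 from lane 3, lane 7.
That leaves lane 7 = 5.
Determined: lane 4=7, lane 7=5. The other lanes each still have more than one consistent value. That makes 2.

2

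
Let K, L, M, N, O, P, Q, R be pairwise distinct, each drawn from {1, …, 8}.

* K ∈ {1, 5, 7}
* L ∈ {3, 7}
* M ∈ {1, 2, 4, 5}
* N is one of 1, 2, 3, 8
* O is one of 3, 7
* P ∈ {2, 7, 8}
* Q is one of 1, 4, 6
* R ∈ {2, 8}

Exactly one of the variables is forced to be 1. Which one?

Among the 8 variables, 6 fits only Q (and all 8 values in {1, 2, 3, 4, 5, 6, 7, 8} must be used), so Q = 6.
The 7 still-open variables together cover exactly {1, 2, 3, 4, 5, 7, 8} — 7 values for 7 variables — and 4 appears only in M's list, so M = 4.
The 6 still-open variables together cover exactly {1, 2, 3, 5, 7, 8} — 6 values for 6 variables — and 5 appears only in K's list, so K = 5.
The 5 still-open variables together cover exactly {1, 2, 3, 7, 8} — 5 values for 5 variables — and 1 appears only in N's list, so N = 1.

N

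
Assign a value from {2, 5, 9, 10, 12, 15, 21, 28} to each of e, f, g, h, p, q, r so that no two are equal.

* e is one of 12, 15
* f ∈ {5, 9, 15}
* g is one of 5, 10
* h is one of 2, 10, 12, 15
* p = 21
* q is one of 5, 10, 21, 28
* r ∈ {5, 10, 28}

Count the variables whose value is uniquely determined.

p's domain is down to {21}, so p = 21. So q can't be 21.
g, q, r between them cover only {5, 10, 28} — a naked triple. Remove those values from f, h.
Determined: p=21. The other variables each still have more than one consistent value. That makes 1.

1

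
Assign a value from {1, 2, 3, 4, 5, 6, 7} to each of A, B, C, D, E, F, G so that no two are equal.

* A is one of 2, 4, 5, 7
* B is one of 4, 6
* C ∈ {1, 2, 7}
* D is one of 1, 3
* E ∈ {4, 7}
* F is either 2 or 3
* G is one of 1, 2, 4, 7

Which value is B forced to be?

6

Among the 7 variables, 5 fits only A (and all 7 values in {1, 2, 3, 4, 5, 6, 7} must be used), so A = 5.
The 6 still-open variables together cover exactly {1, 2, 3, 4, 6, 7} — 6 values for 6 variables — and 6 appears only in B's list, so B = 6.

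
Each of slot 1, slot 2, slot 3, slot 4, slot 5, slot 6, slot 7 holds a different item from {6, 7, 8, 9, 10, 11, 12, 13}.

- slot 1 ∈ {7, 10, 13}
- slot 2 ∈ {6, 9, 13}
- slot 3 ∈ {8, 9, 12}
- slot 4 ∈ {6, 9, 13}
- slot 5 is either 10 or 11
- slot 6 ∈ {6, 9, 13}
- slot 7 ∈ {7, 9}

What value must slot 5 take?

slot 2, slot 4, slot 6 between them cover only {6, 9, 13} — a naked triple. Remove those values from slot 1, slot 3, slot 7.
That leaves slot 7 = 7. Eliminate 7 elsewhere: slot 1.
slot 1 must be 10 (only option left). Remove 10 from slot 5.
So slot 5 = 11.

11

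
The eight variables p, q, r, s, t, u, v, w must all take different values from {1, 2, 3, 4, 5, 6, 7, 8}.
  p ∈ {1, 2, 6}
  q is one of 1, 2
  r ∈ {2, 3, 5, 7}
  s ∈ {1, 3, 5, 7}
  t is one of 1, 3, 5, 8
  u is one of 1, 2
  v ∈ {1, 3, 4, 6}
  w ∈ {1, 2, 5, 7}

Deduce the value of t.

8

The 8 variables draw from only 8 values {1, 2, 3, 4, 5, 6, 7, 8}, so each is used; only v can be 4, hence v = 4.
The 7 still-open variables draw from only 7 values {1, 2, 3, 5, 6, 7, 8}, so each is used; only p can be 6, hence p = 6.
Among the 6 still-open variables, 8 fits only t (and all 6 values in {1, 2, 3, 5, 7, 8} must be used), so t = 8.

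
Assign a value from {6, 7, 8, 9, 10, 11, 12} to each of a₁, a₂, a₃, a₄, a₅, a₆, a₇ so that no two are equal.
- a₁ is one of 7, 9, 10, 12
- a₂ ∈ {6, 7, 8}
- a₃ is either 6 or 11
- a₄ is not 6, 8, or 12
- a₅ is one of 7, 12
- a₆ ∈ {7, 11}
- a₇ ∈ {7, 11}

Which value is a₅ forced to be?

12

Among the 7 variables, 8 fits only a₂ (and all 7 values in {6, 7, 8, 9, 10, 11, 12} must be used), so a₂ = 8.
The 6 still-open variables together cover exactly {6, 7, 9, 10, 11, 12} — 6 values for 6 variables — and 6 appears only in a₃'s list, so a₃ = 6.
a₆ and a₇ between them cover only {7, 11} — a naked pair. Remove those values from a₁, a₄, a₅.
So a₅ = 12.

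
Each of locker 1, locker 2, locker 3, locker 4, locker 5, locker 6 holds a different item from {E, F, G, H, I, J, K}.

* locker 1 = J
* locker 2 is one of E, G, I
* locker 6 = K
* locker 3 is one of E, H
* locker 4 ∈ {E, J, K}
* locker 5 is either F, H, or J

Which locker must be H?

locker 3

locker 1's domain is down to {J}, so locker 1 = J. So locker 4, locker 5 can't be J.
locker 6 has just one choice, so locker 6 = K. Remove K from locker 4.
locker 4's domain is down to {E}, so locker 4 = E. Eliminate E elsewhere: locker 2, locker 3.
So H goes to locker 3.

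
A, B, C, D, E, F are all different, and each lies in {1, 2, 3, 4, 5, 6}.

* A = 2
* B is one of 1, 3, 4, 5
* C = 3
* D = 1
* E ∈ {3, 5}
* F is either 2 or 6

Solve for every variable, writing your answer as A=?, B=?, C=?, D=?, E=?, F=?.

A=2, B=4, C=3, D=1, E=5, F=6

A must be 2 (only option left). So F can't be 2.
C has just one choice, so C = 3. Strike 3 from B, E.
D must be 1 (only option left). Eliminate 1 elsewhere: B.
E's domain is down to {5}, so E = 5. Strike 5 from B.
F's domain is down to {6}, so F = 6.
B must be 4 (only option left).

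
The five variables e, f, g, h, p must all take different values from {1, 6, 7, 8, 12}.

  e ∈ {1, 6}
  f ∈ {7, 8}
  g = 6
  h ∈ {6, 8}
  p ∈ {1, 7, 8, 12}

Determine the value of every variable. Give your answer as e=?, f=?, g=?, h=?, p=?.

g's domain is down to {6}, so g = 6. So e, h can't be 6.
h must be 8 (only option left). Remove 8 from f, p.
e must be 1 (only option left). Remove 1 from p.
f has just one choice, so f = 7. Eliminate 7 elsewhere: p.
p has just one choice, so p = 12.

e=1, f=7, g=6, h=8, p=12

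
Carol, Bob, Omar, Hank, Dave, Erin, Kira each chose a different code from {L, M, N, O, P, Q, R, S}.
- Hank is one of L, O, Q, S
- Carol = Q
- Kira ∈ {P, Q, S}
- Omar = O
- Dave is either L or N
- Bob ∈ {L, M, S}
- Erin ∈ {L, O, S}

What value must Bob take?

Carol must be Q (only option left). Strike Q from Hank, Kira.
Omar must be O (only option left). So Hank, Erin can't be O.
The 5 still-open variables together cover exactly {L, M, N, P, S} — 5 values for 5 variables — and M appears only in Bob's list, so Bob = M.

M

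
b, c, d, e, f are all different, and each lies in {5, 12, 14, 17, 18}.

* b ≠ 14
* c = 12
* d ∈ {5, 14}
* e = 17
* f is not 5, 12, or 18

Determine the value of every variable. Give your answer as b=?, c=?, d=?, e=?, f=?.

c must be 12 (only option left). Eliminate 12 elsewhere: b.
That leaves e = 17. So b, f can't be 17.
f must be 14 (only option left). Eliminate 14 elsewhere: d.
d must be 5 (only option left). Strike 5 from b.
b must be 18 (only option left).

b=18, c=12, d=5, e=17, f=14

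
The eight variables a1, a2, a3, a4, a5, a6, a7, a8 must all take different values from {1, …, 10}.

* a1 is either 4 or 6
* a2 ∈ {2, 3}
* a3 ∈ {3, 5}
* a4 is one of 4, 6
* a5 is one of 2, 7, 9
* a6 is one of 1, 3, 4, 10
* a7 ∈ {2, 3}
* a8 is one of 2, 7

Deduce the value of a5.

9

a1 and a4 share exactly the 2 values {4, 6}; by pigeonhole those values go to them, so strike 4, 6 from a6.
a2 and a7 between them cover only {2, 3} — a naked pair. Remove those values from a3, a5, a6, a8.
a3 has just one choice, so a3 = 5.
That leaves a8 = 7. Eliminate 7 elsewhere: a5.
So a5 = 9.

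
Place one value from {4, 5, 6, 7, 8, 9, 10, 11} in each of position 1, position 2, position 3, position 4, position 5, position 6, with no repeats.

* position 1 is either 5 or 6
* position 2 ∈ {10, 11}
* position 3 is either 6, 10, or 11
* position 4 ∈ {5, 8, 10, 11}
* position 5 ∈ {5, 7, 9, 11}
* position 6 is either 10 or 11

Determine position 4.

position 2 and position 6 between them cover only {10, 11} — a naked pair. Remove those values from position 3, position 4, position 5.
position 3 has just one choice, so position 3 = 6. Eliminate 6 elsewhere: position 1.
position 1's domain is down to {5}, so position 1 = 5. Eliminate 5 elsewhere: position 4, position 5.
So position 4 = 8.

8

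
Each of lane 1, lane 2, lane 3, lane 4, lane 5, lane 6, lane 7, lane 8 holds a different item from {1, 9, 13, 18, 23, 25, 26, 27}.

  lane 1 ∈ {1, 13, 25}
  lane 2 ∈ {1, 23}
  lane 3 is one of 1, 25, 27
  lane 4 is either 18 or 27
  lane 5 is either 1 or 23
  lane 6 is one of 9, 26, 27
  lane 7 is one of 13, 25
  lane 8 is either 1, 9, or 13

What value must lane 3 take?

27

The 8 variables draw from only 8 values {1, 9, 13, 18, 23, 25, 26, 27}, so each is used; only lane 4 can be 18, hence lane 4 = 18.
The 7 still-open variables together cover exactly {1, 9, 13, 23, 25, 26, 27} — 7 values for 7 variables — and 26 appears only in lane 6's list, so lane 6 = 26.
Among the 6 still-open variables, 9 fits only lane 8 (and all 6 values in {1, 9, 13, 23, 25, 27} must be used), so lane 8 = 9.
The 5 still-open variables together cover exactly {1, 13, 23, 25, 27} — 5 values for 5 variables — and 27 appears only in lane 3's list, so lane 3 = 27.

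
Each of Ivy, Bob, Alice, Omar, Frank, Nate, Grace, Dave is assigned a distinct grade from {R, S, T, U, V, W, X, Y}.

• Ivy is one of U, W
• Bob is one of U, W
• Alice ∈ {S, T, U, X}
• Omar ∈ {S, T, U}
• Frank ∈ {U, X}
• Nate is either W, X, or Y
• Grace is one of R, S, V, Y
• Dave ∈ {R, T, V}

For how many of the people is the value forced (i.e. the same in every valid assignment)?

Ivy and Bob share exactly the 2 values {U, W}; by pigeonhole those values go to them, so strike U, W from Alice, Omar, Frank, Nate.
Frank's domain is down to {X}, so Frank = X. Strike X from Alice, Nate.
That leaves Nate = Y. Eliminate Y elsewhere: Grace.
Alice and Omar share exactly the 2 values {S, T}; by pigeonhole those values go to them, so strike S, T from Grace, Dave.
Determined: Frank=X, Nate=Y. The other people each still have more than one consistent value. That makes 2.

2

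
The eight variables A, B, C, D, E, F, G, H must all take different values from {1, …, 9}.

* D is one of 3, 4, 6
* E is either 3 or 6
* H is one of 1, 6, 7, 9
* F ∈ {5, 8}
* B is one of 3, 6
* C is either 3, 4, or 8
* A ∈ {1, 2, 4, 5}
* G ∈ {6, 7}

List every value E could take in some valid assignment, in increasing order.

B and E share exactly the 2 values {3, 6}; by pigeonhole those values go to them, so strike 3, 6 from C, D, G, H.
D must be 4 (only option left). Eliminate 4 elsewhere: A, C.
G has just one choice, so G = 7. Strike 7 from H.
That leaves C = 8. Eliminate 8 elsewhere: F.
F has just one choice, so F = 5. Eliminate 5 elsewhere: A.
No further eliminations apply; E can still be any of 3, 6.

3, 6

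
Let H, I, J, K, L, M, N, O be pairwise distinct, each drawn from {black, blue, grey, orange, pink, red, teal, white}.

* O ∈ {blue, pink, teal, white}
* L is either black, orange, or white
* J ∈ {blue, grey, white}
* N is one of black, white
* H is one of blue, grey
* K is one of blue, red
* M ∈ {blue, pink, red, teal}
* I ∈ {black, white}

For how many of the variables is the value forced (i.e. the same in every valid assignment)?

The 8 variables draw from only 8 values {black, blue, grey, orange, pink, red, teal, white}, so each is used; only L can be orange, hence L = orange.
I and N between them cover only {black, white} — a naked pair. Remove those values from J, O.
H and J between them cover only {blue, grey} — a naked pair. Remove those values from K, M, O.
K must be red (only option left). Remove red from M.
Determined: K=red, L=orange. The other variables each still have more than one consistent value. That makes 2.

2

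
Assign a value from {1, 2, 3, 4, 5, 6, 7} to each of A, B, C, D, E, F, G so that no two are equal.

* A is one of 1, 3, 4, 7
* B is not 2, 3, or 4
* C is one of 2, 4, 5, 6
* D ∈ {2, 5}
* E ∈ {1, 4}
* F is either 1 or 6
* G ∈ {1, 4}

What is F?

The 7 variables together cover exactly {1, 2, 3, 4, 5, 6, 7} — 7 values for 7 variables — and 3 appears only in A's list, so A = 3.
The 6 still-open variables together cover exactly {1, 2, 4, 5, 6, 7} — 6 values for 6 variables — and 7 appears only in B's list, so B = 7.
E and G share exactly the 2 values {1, 4}; by pigeonhole those values go to them, so strike 1, 4 from C, F.
So F = 6.

6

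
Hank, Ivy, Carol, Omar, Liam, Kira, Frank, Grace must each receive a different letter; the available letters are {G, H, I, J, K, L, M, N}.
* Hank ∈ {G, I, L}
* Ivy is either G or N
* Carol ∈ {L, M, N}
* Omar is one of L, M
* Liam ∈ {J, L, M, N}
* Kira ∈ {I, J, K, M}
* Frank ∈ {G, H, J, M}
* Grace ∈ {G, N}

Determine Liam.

The 8 variables together cover exactly {G, H, I, J, K, L, M, N} — 8 values for 8 variables — and H appears only in Frank's list, so Frank = H.
Among the 7 still-open variables, K fits only Kira (and all 7 values in {G, I, J, K, L, M, N} must be used), so Kira = K.
The 6 still-open variables together cover exactly {G, I, J, L, M, N} — 6 values for 6 variables — and I appears only in Hank's list, so Hank = I.
The 5 still-open variables draw from only 5 values {G, J, L, M, N}, so each is used; only Liam can be J, hence Liam = J.

J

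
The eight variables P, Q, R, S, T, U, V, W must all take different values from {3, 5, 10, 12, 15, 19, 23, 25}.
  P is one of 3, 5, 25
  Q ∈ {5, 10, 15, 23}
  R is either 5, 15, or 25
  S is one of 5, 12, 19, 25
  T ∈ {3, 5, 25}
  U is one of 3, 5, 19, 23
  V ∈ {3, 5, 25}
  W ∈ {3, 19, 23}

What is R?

15

Among the 8 variables, 10 fits only Q (and all 8 values in {3, 5, 10, 12, 15, 19, 23, 25} must be used), so Q = 10.
The 7 still-open variables draw from only 7 values {3, 5, 12, 15, 19, 23, 25}, so each is used; only S can be 12, hence S = 12.
The 6 still-open variables together cover exactly {3, 5, 15, 19, 23, 25} — 6 values for 6 variables — and 15 appears only in R's list, so R = 15.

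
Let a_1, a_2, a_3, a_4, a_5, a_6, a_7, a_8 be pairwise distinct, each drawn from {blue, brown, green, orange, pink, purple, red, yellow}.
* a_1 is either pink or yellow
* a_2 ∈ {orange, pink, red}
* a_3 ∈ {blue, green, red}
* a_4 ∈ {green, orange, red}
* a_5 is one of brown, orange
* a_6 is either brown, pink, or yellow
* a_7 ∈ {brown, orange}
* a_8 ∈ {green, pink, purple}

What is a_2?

red

The 8 variables together cover exactly {blue, brown, green, orange, pink, purple, red, yellow} — 8 values for 8 variables — and blue appears only in a_3's list, so a_3 = blue.
The 7 still-open variables draw from only 7 values {brown, green, orange, pink, purple, red, yellow}, so each is used; only a_8 can be purple, hence a_8 = purple.
Among the 6 still-open variables, green fits only a_4 (and all 6 values in {brown, green, orange, pink, red, yellow} must be used), so a_4 = green.
Among the 5 still-open variables, red fits only a_2 (and all 5 values in {brown, orange, pink, red, yellow} must be used), so a_2 = red.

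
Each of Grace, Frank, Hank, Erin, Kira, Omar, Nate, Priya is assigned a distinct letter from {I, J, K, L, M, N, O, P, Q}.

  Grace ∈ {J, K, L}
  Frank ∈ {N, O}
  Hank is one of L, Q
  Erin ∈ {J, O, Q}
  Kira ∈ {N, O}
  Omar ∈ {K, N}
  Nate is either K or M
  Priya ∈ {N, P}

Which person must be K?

Among the 8 variables, M fits only Nate (and all 8 values in {J, K, L, M, N, O, P, Q} must be used), so Nate = M.
The 7 still-open variables draw from only 7 values {J, K, L, N, O, P, Q}, so each is used; only Priya can be P, hence Priya = P.
Frank and Kira share exactly the 2 values {N, O}; by pigeonhole those values go to them, so strike N, O from Erin, Omar.

Omar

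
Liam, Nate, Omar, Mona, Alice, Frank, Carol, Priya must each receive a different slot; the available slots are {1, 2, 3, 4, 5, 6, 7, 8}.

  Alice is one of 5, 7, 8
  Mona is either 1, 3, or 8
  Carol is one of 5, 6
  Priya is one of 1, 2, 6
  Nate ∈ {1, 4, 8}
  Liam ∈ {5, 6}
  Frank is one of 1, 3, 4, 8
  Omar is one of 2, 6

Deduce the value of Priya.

1

Among the 8 variables, 7 fits only Alice (and all 8 values in {1, 2, 3, 4, 5, 6, 7, 8} must be used), so Alice = 7.
Liam and Carol share exactly the 2 values {5, 6}; by pigeonhole those values go to them, so strike 5, 6 from Omar, Priya.
That leaves Omar = 2. Remove 2 from Priya.
So Priya = 1.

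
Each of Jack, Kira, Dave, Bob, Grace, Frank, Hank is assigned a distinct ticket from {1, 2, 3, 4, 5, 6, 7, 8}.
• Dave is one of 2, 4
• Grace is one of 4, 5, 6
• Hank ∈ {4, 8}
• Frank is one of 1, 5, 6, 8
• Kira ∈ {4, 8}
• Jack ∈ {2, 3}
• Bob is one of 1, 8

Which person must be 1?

The 7 variables together cover exactly {1, 2, 3, 4, 5, 6, 8} — 7 values for 7 variables — and 3 appears only in Jack's list, so Jack = 3.
Among the 6 still-open variables, 2 fits only Dave (and all 6 values in {1, 2, 4, 5, 6, 8} must be used), so Dave = 2.
Kira and Hank share exactly the 2 values {4, 8}; by pigeonhole those values go to them, so strike 4, 8 from Bob, Grace, Frank.
So 1 goes to Bob.

Bob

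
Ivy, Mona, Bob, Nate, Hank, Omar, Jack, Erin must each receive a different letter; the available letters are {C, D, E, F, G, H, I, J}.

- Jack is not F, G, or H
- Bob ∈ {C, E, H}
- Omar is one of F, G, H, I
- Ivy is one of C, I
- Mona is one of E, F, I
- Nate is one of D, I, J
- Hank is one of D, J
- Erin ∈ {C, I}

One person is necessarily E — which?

Jack

The 8 variables together cover exactly {C, D, E, F, G, H, I, J} — 8 values for 8 variables — and G appears only in Omar's list, so Omar = G.
The 7 still-open variables draw from only 7 values {C, D, E, F, H, I, J}, so each is used; only Mona can be F, hence Mona = F.
Among the 6 still-open variables, H fits only Bob (and all 6 values in {C, D, E, H, I, J} must be used), so Bob = H.
Among the 5 still-open variables, E fits only Jack (and all 5 values in {C, D, E, I, J} must be used), so Jack = E.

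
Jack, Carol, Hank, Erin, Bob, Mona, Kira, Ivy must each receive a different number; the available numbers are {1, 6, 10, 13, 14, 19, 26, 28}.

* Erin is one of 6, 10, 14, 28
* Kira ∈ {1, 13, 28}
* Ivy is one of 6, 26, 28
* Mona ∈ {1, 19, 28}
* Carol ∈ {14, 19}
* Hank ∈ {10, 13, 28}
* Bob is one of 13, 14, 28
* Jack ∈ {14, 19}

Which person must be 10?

Hank

The 8 variables together cover exactly {1, 6, 10, 13, 14, 19, 26, 28} — 8 values for 8 variables — and 26 appears only in Ivy's list, so Ivy = 26.
Among the 7 still-open variables, 6 fits only Erin (and all 7 values in {1, 6, 10, 13, 14, 19, 28} must be used), so Erin = 6.
Among the 6 still-open variables, 10 fits only Hank (and all 6 values in {1, 10, 13, 14, 19, 28} must be used), so Hank = 10.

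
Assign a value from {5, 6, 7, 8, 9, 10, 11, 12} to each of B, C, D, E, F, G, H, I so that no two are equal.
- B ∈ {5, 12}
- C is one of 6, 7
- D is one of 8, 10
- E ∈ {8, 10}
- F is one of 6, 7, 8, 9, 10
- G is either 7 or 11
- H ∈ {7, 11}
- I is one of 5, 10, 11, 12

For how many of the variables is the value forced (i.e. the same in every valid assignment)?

2

The 8 variables draw from only 8 values {5, 6, 7, 8, 9, 10, 11, 12}, so each is used; only F can be 9, hence F = 9.
The 7 still-open variables together cover exactly {5, 6, 7, 8, 10, 11, 12} — 7 values for 7 variables — and 6 appears only in C's list, so C = 6.
D and E between them cover only {8, 10} — a naked pair. Remove those values from I.
The 2 variables G and H are confined to {7, 11}, which locks those values in; drop them from I.
Determined: C=6, F=9. The other variables each still have more than one consistent value. That makes 2.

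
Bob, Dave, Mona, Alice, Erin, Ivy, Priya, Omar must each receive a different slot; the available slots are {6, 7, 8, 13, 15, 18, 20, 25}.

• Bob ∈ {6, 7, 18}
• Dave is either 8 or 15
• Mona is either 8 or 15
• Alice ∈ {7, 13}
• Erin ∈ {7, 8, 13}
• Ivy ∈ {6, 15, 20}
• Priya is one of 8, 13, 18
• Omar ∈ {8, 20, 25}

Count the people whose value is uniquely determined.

Among the 8 variables, 25 fits only Omar (and all 8 values in {6, 7, 8, 13, 15, 18, 20, 25} must be used), so Omar = 25.
The 7 still-open variables draw from only 7 values {6, 7, 8, 13, 15, 18, 20}, so each is used; only Ivy can be 20, hence Ivy = 20.
Among the 6 still-open variables, 6 fits only Bob (and all 6 values in {6, 7, 8, 13, 15, 18} must be used), so Bob = 6.
The 5 still-open variables together cover exactly {7, 8, 13, 15, 18} — 5 values for 5 variables — and 18 appears only in Priya's list, so Priya = 18.
The 2 variables Dave and Mona are confined to {8, 15}, which locks those values in; drop them from Erin.
Determined: Bob=6, Ivy=20, Priya=18, Omar=25. The other people each still have more than one consistent value. That makes 4.

4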